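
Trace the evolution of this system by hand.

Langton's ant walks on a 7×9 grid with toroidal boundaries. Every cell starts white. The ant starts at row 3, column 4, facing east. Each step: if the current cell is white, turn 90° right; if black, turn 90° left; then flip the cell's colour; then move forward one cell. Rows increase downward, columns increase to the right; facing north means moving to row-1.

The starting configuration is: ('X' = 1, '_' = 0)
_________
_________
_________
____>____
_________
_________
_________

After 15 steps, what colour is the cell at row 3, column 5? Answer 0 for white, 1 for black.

gen 0: _________
_________
_________
____>____
_________
_________
_________
gen 1: _________
_________
_________
____X____
____v____
_________
_________
gen 2: _________
_________
_________
____X____
___<X____
_________
_________
gen 3: _________
_________
_________
___^X____
___XX____
_________
_________
gen 4: _________
_________
_________
___X>____
___XX____
_________
_________
gen 5: _________
_________
____^____
___X_____
___XX____
_________
_________
gen 6: _________
_________
____X>___
___X_____
___XX____
_________
_________
gen 7: _________
_________
____XX___
___X_v___
___XX____
_________
_________
gen 8: _________
_________
____XX___
___X<X___
___XX____
_________
_________
gen 9: _________
_________
____^X___
___XXX___
___XX____
_________
_________
gen 10: _________
_________
___<_X___
___XXX___
___XX____
_________
_________
gen 11: _________
___^_____
___X_X___
___XXX___
___XX____
_________
_________
gen 12: _________
___X>____
___X_X___
___XXX___
___XX____
_________
_________
gen 13: _________
___XX____
___XvX___
___XXX___
___XX____
_________
_________
gen 14: _________
___XX____
___<XX___
___XXX___
___XX____
_________
_________
gen 15: _________
___XX____
____XX___
___vXX___
___XX____
_________
_________

1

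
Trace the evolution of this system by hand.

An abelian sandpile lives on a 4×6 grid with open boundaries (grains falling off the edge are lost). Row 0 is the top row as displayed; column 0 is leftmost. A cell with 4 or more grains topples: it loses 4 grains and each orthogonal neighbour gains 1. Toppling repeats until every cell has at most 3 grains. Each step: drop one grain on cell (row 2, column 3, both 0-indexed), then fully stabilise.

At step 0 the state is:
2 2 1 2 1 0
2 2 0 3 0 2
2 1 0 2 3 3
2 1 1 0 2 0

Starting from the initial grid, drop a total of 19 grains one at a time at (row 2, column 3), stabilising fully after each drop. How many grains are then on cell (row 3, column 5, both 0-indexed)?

2

step 0: 2 2 1 2 1 0
2 2 0 3 0 2
2 1 0 2 3 3
2 1 1 0 2 0
step 1: 2 2 1 2 1 0
2 2 0 3 0 2
2 1 0 3 3 3
2 1 1 0 2 0
step 2: 2 2 1 3 1 0
2 2 1 0 2 3
2 1 1 2 1 0
2 1 1 1 3 1
step 3: 2 2 1 3 1 0
2 2 1 0 2 3
2 1 1 3 1 0
2 1 1 1 3 1
step 4: 2 2 1 3 1 0
2 2 1 1 2 3
2 1 2 0 2 0
2 1 1 2 3 1
step 5: 2 2 1 3 1 0
2 2 1 1 2 3
2 1 2 1 2 0
2 1 1 2 3 1
step 6: 2 2 1 3 1 0
2 2 1 1 2 3
2 1 2 2 2 0
2 1 1 2 3 1
step 7: 2 2 1 3 1 0
2 2 1 1 2 3
2 1 2 3 2 0
2 1 1 2 3 1
step 8: 2 2 1 3 1 0
2 2 1 2 2 3
2 1 3 0 3 0
2 1 1 3 3 1
step 9: 2 2 1 3 1 0
2 2 1 2 2 3
2 1 3 1 3 0
2 1 1 3 3 1
step 10: 2 2 1 3 1 0
2 2 1 2 2 3
2 1 3 2 3 0
2 1 1 3 3 1
step 11: 2 2 1 3 1 0
2 2 1 2 2 3
2 1 3 3 3 0
2 1 1 3 3 1
step 12: 2 2 1 3 1 0
2 2 2 3 3 3
2 2 0 3 1 1
2 1 3 1 1 2
step 13: 2 2 2 0 3 1
2 2 3 2 1 0
2 2 1 1 3 2
2 1 3 2 1 2
step 14: 2 2 2 0 3 1
2 2 3 2 1 0
2 2 1 2 3 2
2 1 3 2 1 2
step 15: 2 2 2 0 3 1
2 2 3 2 1 0
2 2 1 3 3 2
2 1 3 2 1 2
step 16: 2 2 2 0 3 1
2 2 3 3 2 0
2 2 2 1 0 3
2 1 3 3 2 2
step 17: 2 2 2 0 3 1
2 2 3 3 2 0
2 2 2 2 0 3
2 1 3 3 2 2
step 18: 2 2 2 0 3 1
2 2 3 3 2 0
2 2 2 3 0 3
2 1 3 3 2 2
step 19: 2 2 3 1 3 1
2 3 1 1 3 0
2 3 1 3 1 3
2 2 1 1 3 2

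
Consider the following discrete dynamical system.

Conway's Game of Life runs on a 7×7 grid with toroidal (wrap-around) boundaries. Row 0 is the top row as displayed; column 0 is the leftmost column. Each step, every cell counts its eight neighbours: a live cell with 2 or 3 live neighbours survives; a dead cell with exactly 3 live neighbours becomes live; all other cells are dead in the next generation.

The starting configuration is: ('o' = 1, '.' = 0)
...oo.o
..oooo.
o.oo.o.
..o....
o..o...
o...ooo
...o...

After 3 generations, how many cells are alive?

9

gen 0: ...oo.o
..oooo.
o.oo.o.
..o....
o..o...
o...ooo
...o...
gen 1: .......
.o.....
.....oo
..o.o.o
oo.ooo.
o..oooo
o..o...
gen 2: .......
.......
o....oo
.oo....
.o.....
.......
o..o.o.
gen 3: .......
......o
oo....o
.oo...o
.oo....
.......
.......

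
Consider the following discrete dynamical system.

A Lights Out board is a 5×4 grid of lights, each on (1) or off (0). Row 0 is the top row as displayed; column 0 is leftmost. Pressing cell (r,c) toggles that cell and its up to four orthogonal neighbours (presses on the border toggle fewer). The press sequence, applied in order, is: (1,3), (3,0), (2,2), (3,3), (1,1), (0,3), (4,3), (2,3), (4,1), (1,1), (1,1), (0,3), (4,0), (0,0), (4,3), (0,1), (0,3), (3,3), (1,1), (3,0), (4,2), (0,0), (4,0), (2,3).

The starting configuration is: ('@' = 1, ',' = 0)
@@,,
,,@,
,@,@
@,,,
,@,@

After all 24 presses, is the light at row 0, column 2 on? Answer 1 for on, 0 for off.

0

k=0  @@,,
,,@,
,@,@
@,,,
,@,@
k=1  @@,@
,,,@
,@,,
@,,,
,@,@
k=2  @@,@
,,,@
@@,,
,@,,
@@,@
k=3  @@,@
,,@@
@,@@
,@@,
@@,@
k=4  @@,@
,,@@
@,@,
,@,@
@@,,
k=5  @,,@
@@,@
@@@,
,@,@
@@,,
k=6  @,@,
@@,,
@@@,
,@,@
@@,,
k=7  @,@,
@@,,
@@@,
,@,,
@@@@
k=8  @,@,
@@,@
@@,@
,@,@
@@@@
k=9  @,@,
@@,@
@@,@
,,,@
,,,@
k=10  @@@,
,,@@
@,,@
,,,@
,,,@
k=11  @,@,
@@,@
@@,@
,,,@
,,,@
k=12  @,,@
@@,,
@@,@
,,,@
,,,@
k=13  @,,@
@@,,
@@,@
@,,@
@@,@
k=14  ,@,@
,@,,
@@,@
@,,@
@@,@
k=15  ,@,@
,@,,
@@,@
@,,,
@@@,
k=16  @,@@
,,,,
@@,@
@,,,
@@@,
k=17  @,,,
,,,@
@@,@
@,,,
@@@,
k=18  @,,,
,,,@
@@,,
@,@@
@@@@
k=19  @@,,
@@@@
@,,,
@,@@
@@@@
k=20  @@,,
@@@@
,,,,
,@@@
,@@@
k=21  @@,,
@@@@
,,,,
,@,@
,,,,
k=22  ,,,,
,@@@
,,,,
,@,@
,,,,
k=23  ,,,,
,@@@
,,,,
@@,@
@@,,
k=24  ,,,,
,@@,
,,@@
@@,,
@@,,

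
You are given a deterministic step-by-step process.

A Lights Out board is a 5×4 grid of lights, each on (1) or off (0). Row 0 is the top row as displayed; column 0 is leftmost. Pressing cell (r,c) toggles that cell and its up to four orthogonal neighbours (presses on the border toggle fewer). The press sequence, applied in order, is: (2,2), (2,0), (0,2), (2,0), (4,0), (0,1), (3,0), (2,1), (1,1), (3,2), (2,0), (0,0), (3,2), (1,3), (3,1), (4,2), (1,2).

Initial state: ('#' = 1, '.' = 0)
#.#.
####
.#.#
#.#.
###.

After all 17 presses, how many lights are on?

t=0: #.#.
####
.#.#
#.#.
###.
t=1: #.#.
##.#
..#.
#...
###.
t=2: #.#.
.#.#
###.
....
###.
t=3: ##.#
.###
###.
....
###.
t=4: ##.#
####
..#.
#...
###.
t=5: ##.#
####
..#.
....
..#.
t=6: ..##
#.##
..#.
....
..#.
t=7: ..##
#.##
#.#.
##..
#.#.
t=8: ..##
####
.#..
#...
#.#.
t=9: .###
...#
....
#...
#.#.
t=10: .###
...#
..#.
####
#...
t=11: .###
#..#
###.
.###
#...
t=12: #.##
...#
###.
.###
#...
t=13: #.##
...#
##..
....
#.#.
t=14: #.#.
..#.
##.#
....
#.#.
t=15: #.#.
..#.
#..#
###.
###.
t=16: #.#.
..#.
#..#
##..
#..#
t=17: #...
.#.#
#.##
##..
#..#

10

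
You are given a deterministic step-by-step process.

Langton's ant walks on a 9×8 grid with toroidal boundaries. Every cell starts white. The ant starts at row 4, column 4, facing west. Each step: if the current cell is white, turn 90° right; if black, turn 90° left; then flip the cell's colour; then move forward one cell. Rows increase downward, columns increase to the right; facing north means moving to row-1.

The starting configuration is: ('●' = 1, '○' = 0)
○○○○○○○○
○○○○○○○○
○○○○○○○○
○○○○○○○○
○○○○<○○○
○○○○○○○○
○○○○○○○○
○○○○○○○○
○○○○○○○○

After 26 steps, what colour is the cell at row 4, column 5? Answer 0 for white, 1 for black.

0

step 0: ○○○○○○○○
○○○○○○○○
○○○○○○○○
○○○○○○○○
○○○○<○○○
○○○○○○○○
○○○○○○○○
○○○○○○○○
○○○○○○○○
step 1: ○○○○○○○○
○○○○○○○○
○○○○○○○○
○○○○^○○○
○○○○●○○○
○○○○○○○○
○○○○○○○○
○○○○○○○○
○○○○○○○○
step 2: ○○○○○○○○
○○○○○○○○
○○○○○○○○
○○○○●>○○
○○○○●○○○
○○○○○○○○
○○○○○○○○
○○○○○○○○
○○○○○○○○
step 3: ○○○○○○○○
○○○○○○○○
○○○○○○○○
○○○○●●○○
○○○○●v○○
○○○○○○○○
○○○○○○○○
○○○○○○○○
○○○○○○○○
step 4: ○○○○○○○○
○○○○○○○○
○○○○○○○○
○○○○●●○○
○○○○<●○○
○○○○○○○○
○○○○○○○○
○○○○○○○○
○○○○○○○○
step 5: ○○○○○○○○
○○○○○○○○
○○○○○○○○
○○○○●●○○
○○○○○●○○
○○○○v○○○
○○○○○○○○
○○○○○○○○
○○○○○○○○
step 6: ○○○○○○○○
○○○○○○○○
○○○○○○○○
○○○○●●○○
○○○○○●○○
○○○<●○○○
○○○○○○○○
○○○○○○○○
○○○○○○○○
step 7: ○○○○○○○○
○○○○○○○○
○○○○○○○○
○○○○●●○○
○○○^○●○○
○○○●●○○○
○○○○○○○○
○○○○○○○○
○○○○○○○○
step 8: ○○○○○○○○
○○○○○○○○
○○○○○○○○
○○○○●●○○
○○○●>●○○
○○○●●○○○
○○○○○○○○
○○○○○○○○
○○○○○○○○
step 9: ○○○○○○○○
○○○○○○○○
○○○○○○○○
○○○○●●○○
○○○●●●○○
○○○●v○○○
○○○○○○○○
○○○○○○○○
○○○○○○○○
step 10: ○○○○○○○○
○○○○○○○○
○○○○○○○○
○○○○●●○○
○○○●●●○○
○○○●○>○○
○○○○○○○○
○○○○○○○○
○○○○○○○○
step 11: ○○○○○○○○
○○○○○○○○
○○○○○○○○
○○○○●●○○
○○○●●●○○
○○○●○●○○
○○○○○v○○
○○○○○○○○
○○○○○○○○
step 12: ○○○○○○○○
○○○○○○○○
○○○○○○○○
○○○○●●○○
○○○●●●○○
○○○●○●○○
○○○○<●○○
○○○○○○○○
○○○○○○○○
step 13: ○○○○○○○○
○○○○○○○○
○○○○○○○○
○○○○●●○○
○○○●●●○○
○○○●^●○○
○○○○●●○○
○○○○○○○○
○○○○○○○○
step 14: ○○○○○○○○
○○○○○○○○
○○○○○○○○
○○○○●●○○
○○○●●●○○
○○○●●>○○
○○○○●●○○
○○○○○○○○
○○○○○○○○
step 15: ○○○○○○○○
○○○○○○○○
○○○○○○○○
○○○○●●○○
○○○●●^○○
○○○●●○○○
○○○○●●○○
○○○○○○○○
○○○○○○○○
step 16: ○○○○○○○○
○○○○○○○○
○○○○○○○○
○○○○●●○○
○○○●<○○○
○○○●●○○○
○○○○●●○○
○○○○○○○○
○○○○○○○○
step 17: ○○○○○○○○
○○○○○○○○
○○○○○○○○
○○○○●●○○
○○○●○○○○
○○○●v○○○
○○○○●●○○
○○○○○○○○
○○○○○○○○
step 18: ○○○○○○○○
○○○○○○○○
○○○○○○○○
○○○○●●○○
○○○●○○○○
○○○●○>○○
○○○○●●○○
○○○○○○○○
○○○○○○○○
step 19: ○○○○○○○○
○○○○○○○○
○○○○○○○○
○○○○●●○○
○○○●○○○○
○○○●○●○○
○○○○●v○○
○○○○○○○○
○○○○○○○○
step 20: ○○○○○○○○
○○○○○○○○
○○○○○○○○
○○○○●●○○
○○○●○○○○
○○○●○●○○
○○○○●○>○
○○○○○○○○
○○○○○○○○
step 21: ○○○○○○○○
○○○○○○○○
○○○○○○○○
○○○○●●○○
○○○●○○○○
○○○●○●○○
○○○○●○●○
○○○○○○v○
○○○○○○○○
step 22: ○○○○○○○○
○○○○○○○○
○○○○○○○○
○○○○●●○○
○○○●○○○○
○○○●○●○○
○○○○●○●○
○○○○○<●○
○○○○○○○○
step 23: ○○○○○○○○
○○○○○○○○
○○○○○○○○
○○○○●●○○
○○○●○○○○
○○○●○●○○
○○○○●^●○
○○○○○●●○
○○○○○○○○
step 24: ○○○○○○○○
○○○○○○○○
○○○○○○○○
○○○○●●○○
○○○●○○○○
○○○●○●○○
○○○○●●>○
○○○○○●●○
○○○○○○○○
step 25: ○○○○○○○○
○○○○○○○○
○○○○○○○○
○○○○●●○○
○○○●○○○○
○○○●○●^○
○○○○●●○○
○○○○○●●○
○○○○○○○○
step 26: ○○○○○○○○
○○○○○○○○
○○○○○○○○
○○○○●●○○
○○○●○○○○
○○○●○●●>
○○○○●●○○
○○○○○●●○
○○○○○○○○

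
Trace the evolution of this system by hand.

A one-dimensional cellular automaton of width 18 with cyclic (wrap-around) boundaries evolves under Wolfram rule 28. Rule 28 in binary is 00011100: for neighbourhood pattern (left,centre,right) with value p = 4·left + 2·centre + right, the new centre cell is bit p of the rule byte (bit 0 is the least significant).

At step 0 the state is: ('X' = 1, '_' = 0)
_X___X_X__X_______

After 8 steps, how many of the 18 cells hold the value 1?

8

t=0: _X___X_X__X_______
t=1: _XX__X_XX_XX______
t=2: _X_X_X_X__X_X_____
t=3: _X_X_X_XX_X_XX____
t=4: _X_X_X_X__X_X_X___
t=5: _X_X_X_XX_X_X_XX__
t=6: _X_X_X_X__X_X_X_X_
t=7: _X_X_X_XX_X_X_X_XX
t=8: _X_X_X_X__X_X_X_X_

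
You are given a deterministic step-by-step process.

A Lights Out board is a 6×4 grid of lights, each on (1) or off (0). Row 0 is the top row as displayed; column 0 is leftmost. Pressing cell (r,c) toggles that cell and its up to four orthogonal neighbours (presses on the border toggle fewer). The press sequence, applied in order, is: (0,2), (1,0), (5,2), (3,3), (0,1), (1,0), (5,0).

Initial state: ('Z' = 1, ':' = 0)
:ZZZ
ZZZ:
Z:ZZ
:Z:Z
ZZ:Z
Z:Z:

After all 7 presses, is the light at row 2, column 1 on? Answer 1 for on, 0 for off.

0

[0] :ZZZ
ZZZ:
Z:ZZ
:Z:Z
ZZ:Z
Z:Z:
[1] ::::
ZZ::
Z:ZZ
:Z:Z
ZZ:Z
Z:Z:
[2] Z:::
::::
::ZZ
:Z:Z
ZZ:Z
Z:Z:
[3] Z:::
::::
::ZZ
:Z:Z
ZZZZ
ZZ:Z
[4] Z:::
::::
::Z:
:ZZ:
ZZZ:
ZZ:Z
[5] :ZZ:
:Z::
::Z:
:ZZ:
ZZZ:
ZZ:Z
[6] ZZZ:
Z:::
Z:Z:
:ZZ:
ZZZ:
ZZ:Z
[7] ZZZ:
Z:::
Z:Z:
:ZZ:
:ZZ:
:::Z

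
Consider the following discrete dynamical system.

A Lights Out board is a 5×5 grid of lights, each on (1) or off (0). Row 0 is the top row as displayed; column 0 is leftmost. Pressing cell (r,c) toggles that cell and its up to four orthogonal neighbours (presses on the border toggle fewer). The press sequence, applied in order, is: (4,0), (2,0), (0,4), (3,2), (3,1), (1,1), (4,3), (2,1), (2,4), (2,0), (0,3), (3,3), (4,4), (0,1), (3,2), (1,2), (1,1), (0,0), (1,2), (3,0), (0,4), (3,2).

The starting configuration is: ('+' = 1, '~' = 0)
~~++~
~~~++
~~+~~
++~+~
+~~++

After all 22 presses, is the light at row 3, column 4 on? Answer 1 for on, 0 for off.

step 0: ~~++~
~~~++
~~+~~
++~+~
+~~++
step 1: ~~++~
~~~++
~~+~~
~+~+~
~+~++
step 2: ~~++~
+~~++
+++~~
++~+~
~+~++
step 3: ~~+~+
+~~+~
+++~~
++~+~
~+~++
step 4: ~~+~+
+~~+~
++~~~
+~+~~
~++++
step 5: ~~+~+
+~~+~
+~~~~
~+~~~
~~+++
step 6: ~++~+
~+++~
++~~~
~+~~~
~~+++
step 7: ~++~+
~+++~
++~~~
~+~+~
~~~~~
step 8: ~++~+
~~++~
~~+~~
~~~+~
~~~~~
step 9: ~++~+
~~+++
~~+++
~~~++
~~~~~
step 10: ~++~+
+~+++
+++++
+~~++
~~~~~
step 11: ~+~+~
+~+~+
+++++
+~~++
~~~~~
step 12: ~+~+~
+~+~+
+++~+
+~+~~
~~~+~
step 13: ~+~+~
+~+~+
+++~+
+~+~+
~~~~+
step 14: +~++~
+++~+
+++~+
+~+~+
~~~~+
step 15: +~++~
+++~+
++~~+
++~++
~~+~+
step 16: +~~+~
+~~++
+++~+
++~++
~~+~+
step 17: ++~+~
~++++
+~+~+
++~++
~~+~+
step 18: ~~~+~
+++++
+~+~+
++~++
~~+~+
step 19: ~~++~
+~~~+
+~~~+
++~++
~~+~+
step 20: ~~++~
+~~~+
~~~~+
~~~++
+~+~+
step 21: ~~+~+
+~~~~
~~~~+
~~~++
+~+~+
step 22: ~~+~+
+~~~~
~~+~+
~++~+
+~~~+

1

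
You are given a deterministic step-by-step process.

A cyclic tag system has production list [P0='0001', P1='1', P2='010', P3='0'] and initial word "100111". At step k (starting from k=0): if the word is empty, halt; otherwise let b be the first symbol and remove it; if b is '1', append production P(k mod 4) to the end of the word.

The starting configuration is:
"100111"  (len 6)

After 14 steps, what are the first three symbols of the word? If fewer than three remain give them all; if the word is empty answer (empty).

111

k=0  "100111"  (len 6)
k=1  "001110001"  (len 9)
k=2  "01110001"  (len 8)
k=3  "1110001"  (len 7)
k=4  "1100010"  (len 7)
k=5  "1000100001"  (len 10)
k=6  "0001000011"  (len 10)
k=7  "001000011"  (len 9)
k=8  "01000011"  (len 8)
k=9  "1000011"  (len 7)
k=10  "0000111"  (len 7)
k=11  "000111"  (len 6)
k=12  "00111"  (len 5)
k=13  "0111"  (len 4)
k=14  "111"  (len 3)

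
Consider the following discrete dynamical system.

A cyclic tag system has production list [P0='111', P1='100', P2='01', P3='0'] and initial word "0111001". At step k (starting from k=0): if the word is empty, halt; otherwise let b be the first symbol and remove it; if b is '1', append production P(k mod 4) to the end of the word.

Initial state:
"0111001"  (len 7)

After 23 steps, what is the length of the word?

6

t=0: "0111001"  (len 7)
t=1: "111001"  (len 6)
t=2: "11001100"  (len 8)
t=3: "100110001"  (len 9)
t=4: "001100010"  (len 9)
t=5: "01100010"  (len 8)
t=6: "1100010"  (len 7)
t=7: "10001001"  (len 8)
t=8: "00010010"  (len 8)
t=9: "0010010"  (len 7)
t=10: "010010"  (len 6)
t=11: "10010"  (len 5)
t=12: "00100"  (len 5)
t=13: "0100"  (len 4)
t=14: "100"  (len 3)
t=15: "0001"  (len 4)
t=16: "001"  (len 3)
t=17: "01"  (len 2)
t=18: "1"  (len 1)
t=19: "01"  (len 2)
t=20: "1"  (len 1)
t=21: "111"  (len 3)
t=22: "11100"  (len 5)
t=23: "110001"  (len 6)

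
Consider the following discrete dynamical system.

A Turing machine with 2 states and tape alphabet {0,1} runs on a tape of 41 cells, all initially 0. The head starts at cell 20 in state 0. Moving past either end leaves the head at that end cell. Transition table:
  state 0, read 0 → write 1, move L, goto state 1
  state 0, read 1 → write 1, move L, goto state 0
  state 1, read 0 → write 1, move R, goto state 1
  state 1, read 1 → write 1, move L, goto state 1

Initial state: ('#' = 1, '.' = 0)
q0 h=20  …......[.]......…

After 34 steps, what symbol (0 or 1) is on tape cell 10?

0) q0 h=20  …......[.]......…
1) q1 h=19  …......[.]#.....…
2) q1 h=20  ….....#[#]......…
3) q1 h=19  …......[#]#.....…
4) q1 h=18  …......[.]##....…
5) q1 h=19  ….....#[#]#.....…
6) q1 h=18  …......[#]##....…
7) q1 h=17  …......[.]###...…
8) q1 h=18  ….....#[#]##....…
9) q1 h=17  …......[#]###...…
10) q1 h=16  …......[.]####..…
11) q1 h=17  ….....#[#]###...…
12) q1 h=16  …......[#]####..…
13) q1 h=15  …......[.]#####.…
14) q1 h=16  ….....#[#]####..…
15) q1 h=15  …......[#]#####.…
16) q1 h=14  …......[.]######…
17) q1 h=15  ….....#[#]#####.…
18) q1 h=14  …......[#]######…
19) q1 h=13  …......[.]######…
20) q1 h=14  ….....#[#]######…
21) q1 h=13  …......[#]######…
22) q1 h=12  …......[.]######…
23) q1 h=13  ….....#[#]######…
24) q1 h=12  …......[#]######…
25) q1 h=11  …......[.]######…
26) q1 h=12  ….....#[#]######…
27) q1 h=11  …......[#]######…
28) q1 h=10  …......[.]######…
29) q1 h=11  ….....#[#]######…
30) q1 h=10  …......[#]######…
31) q1 h= 9  …......[.]######…
32) q1 h=10  ….....#[#]######…
33) q1 h= 9  …......[#]######…
34) q1 h= 8  …......[.]######…

1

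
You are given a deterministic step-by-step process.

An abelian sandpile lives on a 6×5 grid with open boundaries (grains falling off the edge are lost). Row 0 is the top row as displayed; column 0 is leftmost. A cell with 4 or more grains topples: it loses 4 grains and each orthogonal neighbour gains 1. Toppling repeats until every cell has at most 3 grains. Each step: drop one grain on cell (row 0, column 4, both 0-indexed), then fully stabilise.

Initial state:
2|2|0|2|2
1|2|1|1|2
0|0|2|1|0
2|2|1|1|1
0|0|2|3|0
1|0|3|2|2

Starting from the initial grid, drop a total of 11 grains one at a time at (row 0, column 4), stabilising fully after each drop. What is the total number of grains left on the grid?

41

0) 2|2|0|2|2
1|2|1|1|2
0|0|2|1|0
2|2|1|1|1
0|0|2|3|0
1|0|3|2|2
1) 2|2|0|2|3
1|2|1|1|2
0|0|2|1|0
2|2|1|1|1
0|0|2|3|0
1|0|3|2|2
2) 2|2|0|3|0
1|2|1|1|3
0|0|2|1|0
2|2|1|1|1
0|0|2|3|0
1|0|3|2|2
3) 2|2|0|3|1
1|2|1|1|3
0|0|2|1|0
2|2|1|1|1
0|0|2|3|0
1|0|3|2|2
4) 2|2|0|3|2
1|2|1|1|3
0|0|2|1|0
2|2|1|1|1
0|0|2|3|0
1|0|3|2|2
5) 2|2|0|3|3
1|2|1|1|3
0|0|2|1|0
2|2|1|1|1
0|0|2|3|0
1|0|3|2|2
6) 2|2|1|0|2
1|2|1|3|0
0|0|2|1|1
2|2|1|1|1
0|0|2|3|0
1|0|3|2|2
7) 2|2|1|0|3
1|2|1|3|0
0|0|2|1|1
2|2|1|1|1
0|0|2|3|0
1|0|3|2|2
8) 2|2|1|1|0
1|2|1|3|1
0|0|2|1|1
2|2|1|1|1
0|0|2|3|0
1|0|3|2|2
9) 2|2|1|1|1
1|2|1|3|1
0|0|2|1|1
2|2|1|1|1
0|0|2|3|0
1|0|3|2|2
10) 2|2|1|1|2
1|2|1|3|1
0|0|2|1|1
2|2|1|1|1
0|0|2|3|0
1|0|3|2|2
11) 2|2|1|1|3
1|2|1|3|1
0|0|2|1|1
2|2|1|1|1
0|0|2|3|0
1|0|3|2|2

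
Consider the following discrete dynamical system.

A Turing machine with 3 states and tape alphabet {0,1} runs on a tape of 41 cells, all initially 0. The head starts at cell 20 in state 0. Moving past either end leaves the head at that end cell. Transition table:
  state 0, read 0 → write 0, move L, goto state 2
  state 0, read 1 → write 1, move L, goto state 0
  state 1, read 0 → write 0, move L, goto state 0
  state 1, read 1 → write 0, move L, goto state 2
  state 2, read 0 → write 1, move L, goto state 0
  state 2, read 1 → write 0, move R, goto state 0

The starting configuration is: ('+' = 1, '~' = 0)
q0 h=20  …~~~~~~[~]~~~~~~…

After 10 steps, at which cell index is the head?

10

0) q0 h=20  …~~~~~~[~]~~~~~~…
1) q2 h=19  …~~~~~~[~]~~~~~~…
2) q0 h=18  …~~~~~~[~]+~~~~~…
3) q2 h=17  …~~~~~~[~]~+~~~~…
4) q0 h=16  …~~~~~~[~]+~+~~~…
5) q2 h=15  …~~~~~~[~]~+~+~~…
6) q0 h=14  …~~~~~~[~]+~+~+~…
7) q2 h=13  …~~~~~~[~]~+~+~+…
8) q0 h=12  …~~~~~~[~]+~+~+~…
9) q2 h=11  …~~~~~~[~]~+~+~+…
10) q0 h=10  …~~~~~~[~]+~+~+~…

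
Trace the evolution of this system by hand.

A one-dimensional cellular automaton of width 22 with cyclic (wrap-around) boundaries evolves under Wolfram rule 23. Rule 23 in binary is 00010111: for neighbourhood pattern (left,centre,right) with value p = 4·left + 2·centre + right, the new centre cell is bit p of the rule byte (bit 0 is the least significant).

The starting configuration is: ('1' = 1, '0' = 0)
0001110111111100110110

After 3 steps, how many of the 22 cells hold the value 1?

[0] 0001110111111100110110
[1] 1110000000000011000001
[2] 0001111111111100111110
[3] 1110000000000011000001

6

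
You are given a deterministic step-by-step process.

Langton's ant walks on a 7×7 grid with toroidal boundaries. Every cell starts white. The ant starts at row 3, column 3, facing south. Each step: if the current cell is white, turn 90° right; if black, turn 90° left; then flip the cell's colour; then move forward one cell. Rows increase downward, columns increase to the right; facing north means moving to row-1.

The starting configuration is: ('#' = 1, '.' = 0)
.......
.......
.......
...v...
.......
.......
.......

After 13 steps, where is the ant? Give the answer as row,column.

3,4

gen 0: .......
.......
.......
...v...
.......
.......
.......
gen 1: .......
.......
.......
..<#...
.......
.......
.......
gen 2: .......
.......
..^....
..##...
.......
.......
.......
gen 3: .......
.......
..#>...
..##...
.......
.......
.......
gen 4: .......
.......
..##...
..#v...
.......
.......
.......
gen 5: .......
.......
..##...
..#.>..
.......
.......
.......
gen 6: .......
.......
..##...
..#.#..
....v..
.......
.......
gen 7: .......
.......
..##...
..#.#..
...<#..
.......
.......
gen 8: .......
.......
..##...
..#^#..
...##..
.......
.......
gen 9: .......
.......
..##...
..##>..
...##..
.......
.......
gen 10: .......
.......
..##^..
..##...
...##..
.......
.......
gen 11: .......
.......
..###>.
..##...
...##..
.......
.......
gen 12: .......
.......
..####.
..##.v.
...##..
.......
.......
gen 13: .......
.......
..####.
..##<#.
...##..
.......
.......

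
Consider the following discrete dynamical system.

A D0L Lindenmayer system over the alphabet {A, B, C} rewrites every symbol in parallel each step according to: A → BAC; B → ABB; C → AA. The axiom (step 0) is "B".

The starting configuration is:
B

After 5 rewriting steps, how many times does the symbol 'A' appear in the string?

85

k=0  B
k=1  ABB
k=2  BACABBABB
k=3  ABBBACAABACABBABBBACABBABB
k=4  BACABBABBABBBACAABACBACABBBACAABACABBABBBACABBABBABBBACAABACABBABBBACABBABB
k=5  ABBBACAABACABBABBBACABBABBBACABBABBABBBACAABACBACABBBACAAA…BACBACABBBACAABACABBABBBACABBABBABBBACAABACABBABBBACABBABB  (len 215)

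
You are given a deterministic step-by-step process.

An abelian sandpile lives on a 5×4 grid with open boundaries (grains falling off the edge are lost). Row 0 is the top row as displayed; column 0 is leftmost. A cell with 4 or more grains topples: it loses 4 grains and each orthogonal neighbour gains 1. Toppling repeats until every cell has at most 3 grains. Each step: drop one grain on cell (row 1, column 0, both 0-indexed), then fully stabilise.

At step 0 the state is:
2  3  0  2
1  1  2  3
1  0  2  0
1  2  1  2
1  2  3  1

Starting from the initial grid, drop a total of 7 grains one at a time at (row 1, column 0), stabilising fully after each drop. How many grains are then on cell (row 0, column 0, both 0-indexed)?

1

0) 2  3  0  2
1  1  2  3
1  0  2  0
1  2  1  2
1  2  3  1
1) 2  3  0  2
2  1  2  3
1  0  2  0
1  2  1  2
1  2  3  1
2) 2  3  0  2
3  1  2  3
1  0  2  0
1  2  1  2
1  2  3  1
3) 3  3  0  2
0  2  2  3
2  0  2  0
1  2  1  2
1  2  3  1
4) 3  3  0  2
1  2  2  3
2  0  2  0
1  2  1  2
1  2  3  1
5) 3  3  0  2
2  2  2  3
2  0  2  0
1  2  1  2
1  2  3  1
6) 3  3  0  2
3  2  2  3
2  0  2  0
1  2  1  2
1  2  3  1
7) 1  1  1  2
2  0  3  3
3  1  2  0
1  2  1  2
1  2  3  1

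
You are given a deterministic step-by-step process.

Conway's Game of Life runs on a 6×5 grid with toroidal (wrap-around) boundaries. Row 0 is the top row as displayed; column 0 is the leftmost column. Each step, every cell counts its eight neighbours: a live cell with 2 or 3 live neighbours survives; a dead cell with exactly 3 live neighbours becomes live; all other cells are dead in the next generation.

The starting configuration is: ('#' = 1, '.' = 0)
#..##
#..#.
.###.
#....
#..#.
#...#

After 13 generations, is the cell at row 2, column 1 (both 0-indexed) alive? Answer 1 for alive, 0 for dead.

k=0  #..##
#..#.
.###.
#....
#..#.
#...#
k=1  .#.#.
#....
####.
#..#.
##...
.#...
k=2  ###..
#..#.
#.##.
...#.
###.#
.#...
k=3  #.#.#
#..#.
.###.
.....
#####
...##
k=4  ###..
#....
.####
.....
###..
.....
k=5  ##...
.....
#####
....#
.#...
.....
k=6  .....
...#.
#####
....#
.....
##...
k=7  .....
##.#.
###..
.##.#
#....
.....
k=8  .....
#...#
.....
..###
##...
.....
k=9  .....
.....
#....
#####
#####
.....
k=10  .....
.....
#.##.
.....
.....
#####
k=11  #####
.....
.....
.....
#####
#####
k=12  .....
#####
.....
#####
.....
.....
k=13  #####
#####
.....
#####
#####
.....

0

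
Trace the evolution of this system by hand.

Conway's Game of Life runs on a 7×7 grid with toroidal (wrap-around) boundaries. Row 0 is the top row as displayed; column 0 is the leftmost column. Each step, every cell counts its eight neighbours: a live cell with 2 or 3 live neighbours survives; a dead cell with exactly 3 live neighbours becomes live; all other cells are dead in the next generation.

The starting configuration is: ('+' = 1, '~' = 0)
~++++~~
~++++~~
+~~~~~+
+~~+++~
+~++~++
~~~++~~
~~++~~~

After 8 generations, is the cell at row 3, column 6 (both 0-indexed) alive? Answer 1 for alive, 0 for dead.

t=0: ~++++~~
~++++~~
+~~~~~+
+~~+++~
+~++~++
~~~++~~
~~++~~~
t=1: ~~~~~~~
~~~~++~
+~~~~~+
~~++~~~
+++~~~~
~+~~~++
~+~~~~~
t=2: ~~~~~~~
~~~~~++
~~~++++
~~++~~+
+~~+~~+
~~~~~~+
+~~~~~~
t=3: ~~~~~~+
~~~~~~+
+~++~~~
~~+~~~~
+~++~++
~~~~~~+
~~~~~~~
t=4: ~~~~~~~
+~~~~~+
~+++~~~
+~~~+~~
++++~++
+~~~~++
~~~~~~~
t=5: ~~~~~~~
+++~~~~
~+++~~+
~~~~++~
~~++~~~
~~+~++~
~~~~~~+
t=6: ++~~~~~
+~~+~~~
~~~++++
~+~~++~
~~+~~~~
~~+~++~
~~~~~+~
t=7: ++~~~~+
++++~+~
+~++~~+
~~+~~~+
~++~~~~
~~~+++~
~+~~+++
t=8: ~~~+~~~
~~~+++~
~~~~++~
~~~~~~+
~++~++~
++~+~~+
~+++~~~

1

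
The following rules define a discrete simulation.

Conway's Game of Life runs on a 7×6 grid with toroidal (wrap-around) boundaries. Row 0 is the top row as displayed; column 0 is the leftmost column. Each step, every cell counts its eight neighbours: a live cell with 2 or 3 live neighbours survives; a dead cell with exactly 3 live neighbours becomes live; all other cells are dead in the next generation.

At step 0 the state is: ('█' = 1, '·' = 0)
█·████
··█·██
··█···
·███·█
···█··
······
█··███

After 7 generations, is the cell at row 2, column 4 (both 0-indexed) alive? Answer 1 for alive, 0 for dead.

1

k=0  █·████
··█·██
··█···
·███·█
···█··
······
█··███
k=1  ··█···
█·█···
█····█
·█·██·
···██·
···█·█
███···
k=2  █·██··
█····█
█·████
█·██··
·····█
██·█·█
████··
k=3  ···██·
······
··█···
█·█···
···█·█
···█·█
······
k=4  ······
···█··
·█····
·███··
█·██·█
······
···█··
k=5  ······
······
·█·█··
···██·
█··██·
··███·
······
k=6  ······
······
··███·
·····█
······
··█·██
···█··
k=7  ······
···█··
···██·
···██·
····██
···██·
···██·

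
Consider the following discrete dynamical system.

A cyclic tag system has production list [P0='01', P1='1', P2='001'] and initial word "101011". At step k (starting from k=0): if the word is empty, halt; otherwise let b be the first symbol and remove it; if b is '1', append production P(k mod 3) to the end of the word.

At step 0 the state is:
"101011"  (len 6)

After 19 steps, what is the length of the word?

gen 0: "101011"  (len 6)
gen 1: "0101101"  (len 7)
gen 2: "101101"  (len 6)
gen 3: "01101001"  (len 8)
gen 4: "1101001"  (len 7)
gen 5: "1010011"  (len 7)
gen 6: "010011001"  (len 9)
gen 7: "10011001"  (len 8)
gen 8: "00110011"  (len 8)
gen 9: "0110011"  (len 7)
gen 10: "110011"  (len 6)
gen 11: "100111"  (len 6)
gen 12: "00111001"  (len 8)
gen 13: "0111001"  (len 7)
gen 14: "111001"  (len 6)
gen 15: "11001001"  (len 8)
gen 16: "100100101"  (len 9)
gen 17: "001001011"  (len 9)
gen 18: "01001011"  (len 8)
gen 19: "1001011"  (len 7)

7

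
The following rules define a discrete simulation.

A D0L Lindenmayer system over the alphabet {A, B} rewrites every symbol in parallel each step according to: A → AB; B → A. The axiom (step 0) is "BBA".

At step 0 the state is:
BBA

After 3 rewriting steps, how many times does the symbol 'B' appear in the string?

4

0) BBA
1) AAAB
2) ABABABA
3) ABAABAABAAB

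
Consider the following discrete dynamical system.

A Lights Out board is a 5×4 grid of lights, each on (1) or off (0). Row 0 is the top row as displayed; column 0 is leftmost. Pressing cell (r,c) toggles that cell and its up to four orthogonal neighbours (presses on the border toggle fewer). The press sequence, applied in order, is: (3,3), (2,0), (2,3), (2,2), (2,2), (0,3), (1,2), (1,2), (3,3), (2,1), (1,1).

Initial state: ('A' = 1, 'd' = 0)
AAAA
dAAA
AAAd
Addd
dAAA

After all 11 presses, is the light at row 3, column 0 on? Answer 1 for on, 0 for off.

0

step 0: AAAA
dAAA
AAAd
Addd
dAAA
step 1: AAAA
dAAA
AAAA
AdAA
dAAd
step 2: AAAA
AAAA
ddAA
ddAA
dAAd
step 3: AAAA
AAAd
dddd
ddAd
dAAd
step 4: AAAA
AAdd
dAAA
dddd
dAAd
step 5: AAAA
AAAd
dddd
ddAd
dAAd
step 6: AAdd
AAAA
dddd
ddAd
dAAd
step 7: AAAd
Addd
ddAd
ddAd
dAAd
step 8: AAdd
AAAA
dddd
ddAd
dAAd
step 9: AAdd
AAAA
dddA
dddA
dAAA
step 10: AAdd
AdAA
AAAA
dAdA
dAAA
step 11: Addd
dAdA
AdAA
dAdA
dAAA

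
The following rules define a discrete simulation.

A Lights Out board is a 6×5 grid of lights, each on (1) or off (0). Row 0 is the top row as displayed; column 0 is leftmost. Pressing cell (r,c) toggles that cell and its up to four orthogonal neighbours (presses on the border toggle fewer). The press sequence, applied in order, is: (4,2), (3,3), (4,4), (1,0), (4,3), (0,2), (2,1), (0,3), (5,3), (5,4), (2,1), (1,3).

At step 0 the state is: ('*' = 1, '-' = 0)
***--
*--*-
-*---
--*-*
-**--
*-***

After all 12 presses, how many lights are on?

15

[0] ***--
*--*-
-*---
--*-*
-**--
*-***
[1] ***--
*--*-
-*---
----*
---*-
*--**
[2] ***--
*--*-
-*-*-
--**-
-----
*--**
[3] ***--
*--*-
-*-*-
--***
---**
*--*-
[4] -**--
-*-*-
**-*-
--***
---**
*--*-
[5] -**--
-*-*-
**-*-
--*-*
--*--
*----
[6] ---*-
-***-
**-*-
--*-*
--*--
*----
[7] ---*-
--**-
--**-
-**-*
--*--
*----
[8] --*-*
--*--
--**-
-**-*
--*--
*----
[9] --*-*
--*--
--**-
-**-*
--**-
*-***
[10] --*-*
--*--
--**-
-**-*
--***
*-*--
[11] --*-*
-**--
**-*-
--*-*
--***
*-*--
[12] --***
-*-**
**---
--*-*
--***
*-*--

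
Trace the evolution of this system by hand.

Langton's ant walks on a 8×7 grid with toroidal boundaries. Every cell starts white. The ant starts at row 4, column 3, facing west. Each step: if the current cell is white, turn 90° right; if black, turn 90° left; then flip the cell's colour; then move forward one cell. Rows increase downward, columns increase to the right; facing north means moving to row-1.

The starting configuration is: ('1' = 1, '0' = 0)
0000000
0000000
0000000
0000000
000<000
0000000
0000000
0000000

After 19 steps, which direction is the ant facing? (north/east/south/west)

t=0: 0000000
0000000
0000000
0000000
000<000
0000000
0000000
0000000
t=1: 0000000
0000000
0000000
000^000
0001000
0000000
0000000
0000000
t=2: 0000000
0000000
0000000
0001>00
0001000
0000000
0000000
0000000
t=3: 0000000
0000000
0000000
0001100
0001v00
0000000
0000000
0000000
t=4: 0000000
0000000
0000000
0001100
000<100
0000000
0000000
0000000
t=5: 0000000
0000000
0000000
0001100
0000100
000v000
0000000
0000000
t=6: 0000000
0000000
0000000
0001100
0000100
00<1000
0000000
0000000
t=7: 0000000
0000000
0000000
0001100
00^0100
0011000
0000000
0000000
t=8: 0000000
0000000
0000000
0001100
001>100
0011000
0000000
0000000
t=9: 0000000
0000000
0000000
0001100
0011100
001v000
0000000
0000000
t=10: 0000000
0000000
0000000
0001100
0011100
0010>00
0000000
0000000
t=11: 0000000
0000000
0000000
0001100
0011100
0010100
0000v00
0000000
t=12: 0000000
0000000
0000000
0001100
0011100
0010100
000<100
0000000
t=13: 0000000
0000000
0000000
0001100
0011100
001^100
0001100
0000000
t=14: 0000000
0000000
0000000
0001100
0011100
0011>00
0001100
0000000
t=15: 0000000
0000000
0000000
0001100
0011^00
0011000
0001100
0000000
t=16: 0000000
0000000
0000000
0001100
001<000
0011000
0001100
0000000
t=17: 0000000
0000000
0000000
0001100
0010000
001v000
0001100
0000000
t=18: 0000000
0000000
0000000
0001100
0010000
0010>00
0001100
0000000
t=19: 0000000
0000000
0000000
0001100
0010000
0010100
0001v00
0000000

south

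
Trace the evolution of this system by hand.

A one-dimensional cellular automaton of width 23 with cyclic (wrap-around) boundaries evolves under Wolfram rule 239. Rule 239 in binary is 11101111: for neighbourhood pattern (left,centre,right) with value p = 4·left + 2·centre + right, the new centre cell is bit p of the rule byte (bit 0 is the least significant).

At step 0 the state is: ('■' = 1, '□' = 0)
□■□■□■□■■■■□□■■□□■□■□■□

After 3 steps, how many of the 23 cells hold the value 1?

23

k=0  □■□■□■□■■■■□□■■□□■□■□■□
k=1  ■■■■■■■■■■■□■■■□■■■■■■□
k=2  ■■■■■■■■■■■■■■■■■■■■■■■
k=3  ■■■■■■■■■■■■■■■■■■■■■■■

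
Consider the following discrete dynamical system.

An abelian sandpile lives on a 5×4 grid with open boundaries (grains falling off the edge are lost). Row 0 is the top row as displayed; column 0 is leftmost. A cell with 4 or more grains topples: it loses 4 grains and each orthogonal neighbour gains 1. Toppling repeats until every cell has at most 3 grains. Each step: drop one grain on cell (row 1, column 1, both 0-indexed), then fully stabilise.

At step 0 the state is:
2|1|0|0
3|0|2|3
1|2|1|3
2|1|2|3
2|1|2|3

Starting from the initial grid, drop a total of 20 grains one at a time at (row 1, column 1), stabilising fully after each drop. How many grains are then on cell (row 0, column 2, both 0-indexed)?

1

0) 2|1|0|0
3|0|2|3
1|2|1|3
2|1|2|3
2|1|2|3
1) 2|1|0|0
3|1|2|3
1|2|1|3
2|1|2|3
2|1|2|3
2) 2|1|0|0
3|2|2|3
1|2|1|3
2|1|2|3
2|1|2|3
3) 2|1|0|0
3|3|2|3
1|2|1|3
2|1|2|3
2|1|2|3
4) 3|2|0|0
0|1|3|3
2|3|1|3
2|1|2|3
2|1|2|3
5) 3|2|0|0
0|2|3|3
2|3|1|3
2|1|2|3
2|1|2|3
6) 3|2|0|0
0|3|3|3
2|3|1|3
2|1|2|3
2|1|2|3
7) 3|3|1|1
1|2|2|1
3|1|1|2
2|3|1|2
2|2|0|1
8) 3|3|1|1
1|3|2|1
3|1|1|2
2|3|1|2
2|2|0|1
9) 0|1|2|1
3|1|3|1
3|2|1|2
2|3|1|2
2|2|0|1
10) 0|1|2|1
3|2|3|1
3|2|1|2
2|3|1|2
2|2|0|1
11) 0|1|2|1
3|3|3|1
3|2|1|2
2|3|1|2
2|2|0|1
12) 1|2|3|1
1|3|0|2
2|1|3|2
0|1|2|2
3|3|0|1
13) 1|3|3|1
2|0|1|2
2|2|3|2
0|1|2|2
3|3|0|1
14) 1|3|3|1
2|1|1|2
2|2|3|2
0|1|2|2
3|3|0|1
15) 1|3|3|1
2|2|1|2
2|2|3|2
0|1|2|2
3|3|0|1
16) 1|3|3|1
2|3|1|2
2|2|3|2
0|1|2|2
3|3|0|1
17) 2|1|0|2
3|1|3|2
2|3|3|2
0|1|2|2
3|3|0|1
18) 2|1|0|2
3|2|3|2
2|3|3|2
0|1|2|2
3|3|0|1
19) 2|1|0|2
3|3|3|2
2|3|3|2
0|1|2|2
3|3|0|1
20) 3|2|1|2
1|3|1|3
0|2|1|3
1|2|3|2
3|3|0|1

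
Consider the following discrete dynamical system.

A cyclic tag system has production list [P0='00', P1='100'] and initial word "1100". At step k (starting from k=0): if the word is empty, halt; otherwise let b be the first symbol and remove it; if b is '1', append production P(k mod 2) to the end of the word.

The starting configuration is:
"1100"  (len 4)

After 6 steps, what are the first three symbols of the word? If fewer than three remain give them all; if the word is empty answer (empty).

0) "1100"  (len 4)
1) "10000"  (len 5)
2) "0000100"  (len 7)
3) "000100"  (len 6)
4) "00100"  (len 5)
5) "0100"  (len 4)
6) "100"  (len 3)

100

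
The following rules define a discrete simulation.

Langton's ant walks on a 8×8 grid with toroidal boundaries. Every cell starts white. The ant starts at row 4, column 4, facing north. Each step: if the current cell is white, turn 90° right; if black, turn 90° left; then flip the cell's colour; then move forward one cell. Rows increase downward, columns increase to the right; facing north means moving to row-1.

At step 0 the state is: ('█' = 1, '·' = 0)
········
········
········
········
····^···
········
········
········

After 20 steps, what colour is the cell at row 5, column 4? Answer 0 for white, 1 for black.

t=0: ········
········
········
········
····^···
········
········
········
t=1: ········
········
········
········
····█>··
········
········
········
t=2: ········
········
········
········
····██··
·····v··
········
········
t=3: ········
········
········
········
····██··
····<█··
········
········
t=4: ········
········
········
········
····^█··
····██··
········
········
t=5: ········
········
········
········
···<·█··
····██··
········
········
t=6: ········
········
········
···^····
···█·█··
····██··
········
········
t=7: ········
········
········
···█>···
···█·█··
····██··
········
········
t=8: ········
········
········
···██···
···█v█··
····██··
········
········
t=9: ········
········
········
···██···
···<██··
····██··
········
········
t=10: ········
········
········
···██···
····██··
···v██··
········
········
t=11: ········
········
········
···██···
····██··
··<███··
········
········
t=12: ········
········
········
···██···
··^·██··
··████··
········
········
t=13: ········
········
········
···██···
··█>██··
··████··
········
········
t=14: ········
········
········
···██···
··████··
··█v██··
········
········
t=15: ········
········
········
···██···
··████··
··█·>█··
········
········
t=16: ········
········
········
···██···
··██^█··
··█··█··
········
········
t=17: ········
········
········
···██···
··█<·█··
··█··█··
········
········
t=18: ········
········
········
···██···
··█··█··
··█v·█··
········
········
t=19: ········
········
········
···██···
··█··█··
··<█·█··
········
········
t=20: ········
········
········
···██···
··█··█··
···█·█··
··v·····
········

0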